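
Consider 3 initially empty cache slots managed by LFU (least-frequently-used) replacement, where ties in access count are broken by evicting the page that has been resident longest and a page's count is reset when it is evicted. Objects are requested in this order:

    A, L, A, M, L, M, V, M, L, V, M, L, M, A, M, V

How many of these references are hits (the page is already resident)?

10

A: miss, frames [A]
L: miss, frames [A, L]
A: hit
M: miss, frames [A, L, M]
L: hit
M: hit
V: miss, evict A, frames [L, M, V]
M: hit
L: hit
V: hit
M: hit
L: hit
M: hit
A: miss, evict V, frames [L, M, A]
M: hit
V: miss, evict A, frames [L, M, V]
Hits: 10.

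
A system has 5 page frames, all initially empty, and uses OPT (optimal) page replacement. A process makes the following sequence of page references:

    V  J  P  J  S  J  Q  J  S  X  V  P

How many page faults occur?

6

V: fault, frames (V)
J: fault, frames (V J)
P: fault, frames (V J P)
J: hit
S: fault, frames (V J P S)
J: hit
Q: fault, frames (V J P S Q)
J: hit
S: hit
X: fault, evict Q, frames (V J P S X)
V: hit
P: hit
Page faults: 6.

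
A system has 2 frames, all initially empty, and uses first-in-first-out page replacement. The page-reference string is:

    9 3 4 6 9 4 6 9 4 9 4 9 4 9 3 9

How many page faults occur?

11

9 → fault, frames {9}
3 → fault, frames {9,3}
4 → fault, evict 9, frames {3,4}
6 → fault, evict 3, frames {4,6}
9 → fault, evict 4, frames {6,9}
4 → fault, evict 6, frames {9,4}
6 → fault, evict 9, frames {4,6}
9 → fault, evict 4, frames {6,9}
4 → fault, evict 6, frames {9,4}
9 → hit
4 → hit
9 → hit
4 → hit
9 → hit
3 → fault, evict 9, frames {4,3}
9 → fault, evict 4, frames {3,9}
Page faults: 11.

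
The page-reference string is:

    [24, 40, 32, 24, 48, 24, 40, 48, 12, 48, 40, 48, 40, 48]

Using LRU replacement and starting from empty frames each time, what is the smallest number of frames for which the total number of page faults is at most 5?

f=1: 14 faults
f=2: 9 faults
f=3: 6 faults
f=4: 5 faults
f=5: 5 faults
Smallest f with faults ≤ 5 is 4.

4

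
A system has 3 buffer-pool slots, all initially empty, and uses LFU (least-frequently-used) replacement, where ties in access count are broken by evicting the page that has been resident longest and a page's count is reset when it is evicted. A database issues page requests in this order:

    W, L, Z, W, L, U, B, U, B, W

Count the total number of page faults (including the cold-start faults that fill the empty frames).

W: miss, frames (W)
L: miss, frames (W L)
Z: miss, frames (W L Z)
W: hit
L: hit
U: miss, evict Z, frames (W L U)
B: miss, evict U, frames (W L B)
U: miss, evict B, frames (W L U)
B: miss, evict U, frames (W L B)
W: hit
Page faults: 7.

7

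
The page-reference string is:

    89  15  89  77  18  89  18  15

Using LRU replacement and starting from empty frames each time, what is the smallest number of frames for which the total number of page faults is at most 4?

4

f=1: 8 faults
f=2: 6 faults
f=3: 5 faults
f=4: 4 faults
Smallest f with faults ≤ 4 is 4.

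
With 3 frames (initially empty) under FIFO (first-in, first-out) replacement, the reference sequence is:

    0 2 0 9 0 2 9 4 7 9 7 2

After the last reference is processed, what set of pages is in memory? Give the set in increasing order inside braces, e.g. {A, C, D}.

0 → fault, frames (0)
2 → fault, frames (0 2)
0 → hit
9 → fault, frames (0 2 9)
0 → hit
2 → hit
9 → hit
4 → fault, evict 0, frames (2 9 4)
7 → fault, evict 2, frames (9 4 7)
9 → hit
7 → hit
2 → fault, evict 9, frames (4 7 2)

{2, 4, 7}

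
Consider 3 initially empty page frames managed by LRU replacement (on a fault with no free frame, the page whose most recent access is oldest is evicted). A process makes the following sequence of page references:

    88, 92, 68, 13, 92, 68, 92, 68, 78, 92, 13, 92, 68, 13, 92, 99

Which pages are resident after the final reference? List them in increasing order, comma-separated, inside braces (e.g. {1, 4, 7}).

88: fault, frames (88)
92: fault, frames (88 92)
68: fault, frames (88 92 68)
13: fault, evict 88, frames (92 68 13)
92: hit
68: hit
92: hit
68: hit
78: fault, evict 13, frames (92 68 78)
92: hit
13: fault, evict 68, frames (78 92 13)
92: hit
68: fault, evict 78, frames (13 92 68)
13: hit
92: hit
99: fault, evict 68, frames (13 92 99)

{13, 92, 99}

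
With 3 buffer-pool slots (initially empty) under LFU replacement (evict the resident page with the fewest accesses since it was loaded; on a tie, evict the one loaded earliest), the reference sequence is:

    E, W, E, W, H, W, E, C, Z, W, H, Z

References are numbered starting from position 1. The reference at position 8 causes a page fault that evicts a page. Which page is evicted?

pos 1: E → miss, frames [E]
pos 2: W → miss, frames [E, W]
pos 3: E → hit
pos 4: W → hit
pos 5: H → miss, frames [E, W, H]
pos 6: W → hit
pos 7: E → hit
pos 8: C → miss, evict H, frames [E, W, C]
At position 8, page H is evicted.

H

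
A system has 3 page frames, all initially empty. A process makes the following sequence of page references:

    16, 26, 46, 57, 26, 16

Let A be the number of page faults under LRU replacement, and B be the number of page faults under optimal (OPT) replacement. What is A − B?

Under LRU: F F F F . F → 5 faults.
Under OPT: F F F F . . → 4 faults.
A − B = 5 − 4 = 1.

1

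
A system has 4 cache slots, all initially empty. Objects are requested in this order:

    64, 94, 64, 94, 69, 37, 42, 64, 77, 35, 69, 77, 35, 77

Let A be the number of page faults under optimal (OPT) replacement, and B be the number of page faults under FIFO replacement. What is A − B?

-2

Under OPT: F F . . F F F . F F . . . . → 7 faults.
Under FIFO: F F . . F F F F F F F . . . → 9 faults.
A − B = 7 − 9 = -2.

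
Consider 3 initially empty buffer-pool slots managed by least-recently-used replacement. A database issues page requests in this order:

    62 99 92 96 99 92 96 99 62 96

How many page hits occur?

62 -> fault, frames (62)
99 -> fault, frames (62 99)
92 -> fault, frames (62 99 92)
96 -> fault, evict 62, frames (99 92 96)
99 -> hit
92 -> hit
96 -> hit
99 -> hit
62 -> fault, evict 92, frames (96 99 62)
96 -> hit
Hits: 5.

5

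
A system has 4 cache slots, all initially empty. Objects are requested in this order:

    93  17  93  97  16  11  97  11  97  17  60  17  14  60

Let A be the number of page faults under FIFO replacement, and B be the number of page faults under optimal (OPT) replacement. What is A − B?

Under FIFO: F F . F F F . . . . F F F . → 8 faults.
Under OPT: F F . F F F . . . . F . F . → 7 faults.
A − B = 8 − 7 = 1.

1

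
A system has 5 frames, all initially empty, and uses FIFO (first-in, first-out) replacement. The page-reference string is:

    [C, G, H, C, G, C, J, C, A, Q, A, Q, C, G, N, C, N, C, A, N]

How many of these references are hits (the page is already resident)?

11

C -> fault, frames [C]
G -> fault, frames [C, G]
H -> fault, frames [C, G, H]
C -> hit
G -> hit
C -> hit
J -> fault, frames [C, G, H, J]
C -> hit
A -> fault, frames [C, G, H, J, A]
Q -> fault, evict C, frames [G, H, J, A, Q]
A -> hit
Q -> hit
C -> fault, evict G, frames [H, J, A, Q, C]
G -> fault, evict H, frames [J, A, Q, C, G]
N -> fault, evict J, frames [A, Q, C, G, N]
C -> hit
N -> hit
C -> hit
A -> hit
N -> hit
Hits: 11.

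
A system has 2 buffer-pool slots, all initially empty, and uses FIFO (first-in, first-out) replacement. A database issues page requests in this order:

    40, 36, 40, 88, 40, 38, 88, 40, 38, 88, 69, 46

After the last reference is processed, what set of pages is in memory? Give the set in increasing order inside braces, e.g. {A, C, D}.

{46, 69}

40 → miss, frames [40]
36 → miss, frames [40, 36]
40 → hit
88 → miss, evict 40, frames [36, 88]
40 → miss, evict 36, frames [88, 40]
38 → miss, evict 88, frames [40, 38]
88 → miss, evict 40, frames [38, 88]
40 → miss, evict 38, frames [88, 40]
38 → miss, evict 88, frames [40, 38]
88 → miss, evict 40, frames [38, 88]
69 → miss, evict 38, frames [88, 69]
46 → miss, evict 88, frames [69, 46]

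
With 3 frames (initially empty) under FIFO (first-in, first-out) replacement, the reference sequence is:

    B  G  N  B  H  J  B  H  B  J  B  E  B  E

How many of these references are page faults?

B -> fault, frames [B]
G -> fault, frames [B, G]
N -> fault, frames [B, G, N]
B -> hit
H -> fault, evict B, frames [G, N, H]
J -> fault, evict G, frames [N, H, J]
B -> fault, evict N, frames [H, J, B]
H -> hit
B -> hit
J -> hit
B -> hit
E -> fault, evict H, frames [J, B, E]
B -> hit
E -> hit
Page faults: 7.

7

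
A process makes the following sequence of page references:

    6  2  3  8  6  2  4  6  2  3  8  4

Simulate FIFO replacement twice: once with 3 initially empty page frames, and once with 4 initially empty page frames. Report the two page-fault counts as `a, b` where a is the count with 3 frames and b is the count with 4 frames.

9, 10

3 frames: F F F F F F F . . F F . → 9 faults.
4 frames: F F F F . . F F F F F F → 10 faults.
10 > 9: adding a frame increased faults — Belady's anomaly.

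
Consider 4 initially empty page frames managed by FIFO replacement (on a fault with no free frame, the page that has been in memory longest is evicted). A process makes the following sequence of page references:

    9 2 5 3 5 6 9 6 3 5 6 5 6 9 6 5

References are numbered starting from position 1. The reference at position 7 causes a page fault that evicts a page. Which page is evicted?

pos 1: 9: miss, frames {9}
pos 2: 2: miss, frames {9,2}
pos 3: 5: miss, frames {9,2,5}
pos 4: 3: miss, frames {9,2,5,3}
pos 5: 5: hit
pos 6: 6: miss, evict 9, frames {2,5,3,6}
pos 7: 9: miss, evict 2, frames {5,3,6,9}
At position 7, page 2 is evicted.

2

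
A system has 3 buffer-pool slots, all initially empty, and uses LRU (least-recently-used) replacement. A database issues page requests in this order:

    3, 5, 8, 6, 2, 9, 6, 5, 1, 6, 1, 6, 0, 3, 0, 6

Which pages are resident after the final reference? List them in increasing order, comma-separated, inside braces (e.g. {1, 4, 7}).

{0, 3, 6}

3 -> fault, frames {3}
5 -> fault, frames {3,5}
8 -> fault, frames {3,5,8}
6 -> fault, evict 3, frames {5,8,6}
2 -> fault, evict 5, frames {8,6,2}
9 -> fault, evict 8, frames {6,2,9}
6 -> hit
5 -> fault, evict 2, frames {9,6,5}
1 -> fault, evict 9, frames {6,5,1}
6 -> hit
1 -> hit
6 -> hit
0 -> fault, evict 5, frames {1,6,0}
3 -> fault, evict 1, frames {6,0,3}
0 -> hit
6 -> hit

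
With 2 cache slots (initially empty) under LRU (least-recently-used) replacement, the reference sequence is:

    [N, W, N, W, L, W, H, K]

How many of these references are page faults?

5

N → fault, frames {N}
W → fault, frames {N,W}
N → hit
W → hit
L → fault, evict N, frames {W,L}
W → hit
H → fault, evict L, frames {W,H}
K → fault, evict W, frames {H,K}
Page faults: 5.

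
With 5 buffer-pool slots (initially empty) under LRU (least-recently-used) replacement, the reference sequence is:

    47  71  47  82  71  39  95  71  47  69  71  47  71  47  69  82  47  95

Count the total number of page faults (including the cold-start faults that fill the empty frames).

47: miss, frames [47]
71: miss, frames [47, 71]
47: hit
82: miss, frames [71, 47, 82]
71: hit
39: miss, frames [47, 82, 71, 39]
95: miss, frames [47, 82, 71, 39, 95]
71: hit
47: hit
69: miss, evict 82, frames [39, 95, 71, 47, 69]
71: hit
47: hit
71: hit
47: hit
69: hit
82: miss, evict 39, frames [95, 71, 47, 69, 82]
47: hit
95: hit
Page faults: 7.

7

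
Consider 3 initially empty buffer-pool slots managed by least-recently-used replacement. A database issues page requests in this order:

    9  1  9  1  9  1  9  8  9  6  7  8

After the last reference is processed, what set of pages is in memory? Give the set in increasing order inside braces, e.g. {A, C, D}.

9: miss, frames [9]
1: miss, frames [9, 1]
9: hit
1: hit
9: hit
1: hit
9: hit
8: miss, frames [1, 9, 8]
9: hit
6: miss, evict 1, frames [8, 9, 6]
7: miss, evict 8, frames [9, 6, 7]
8: miss, evict 9, frames [6, 7, 8]

{6, 7, 8}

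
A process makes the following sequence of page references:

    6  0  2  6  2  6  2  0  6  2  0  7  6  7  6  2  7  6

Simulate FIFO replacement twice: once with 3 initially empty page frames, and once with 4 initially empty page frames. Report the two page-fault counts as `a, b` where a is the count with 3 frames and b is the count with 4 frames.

5, 4

3 frames: F F F . . . . . . . . F F . . . . . → 5 faults.
4 frames: F F F . . . . . . . . F . . . . . . → 4 faults.
4 < 5: adding a frame reduced faults, as is typical.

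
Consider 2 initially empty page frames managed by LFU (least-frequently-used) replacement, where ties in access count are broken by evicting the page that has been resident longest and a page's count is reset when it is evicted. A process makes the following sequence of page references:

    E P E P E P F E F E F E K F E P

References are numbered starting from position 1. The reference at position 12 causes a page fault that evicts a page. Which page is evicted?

F

pos 1: E -> fault, frames {E}
pos 2: P -> fault, frames {E,P}
pos 3: E -> hit
pos 4: P -> hit
pos 5: E -> hit
pos 6: P -> hit
pos 7: F -> fault, evict E, frames {P,F}
pos 8: E -> fault, evict F, frames {P,E}
pos 9: F -> fault, evict E, frames {P,F}
pos 10: E -> fault, evict F, frames {P,E}
pos 11: F -> fault, evict E, frames {P,F}
pos 12: E -> fault, evict F, frames {P,E}
At position 12, page F is evicted.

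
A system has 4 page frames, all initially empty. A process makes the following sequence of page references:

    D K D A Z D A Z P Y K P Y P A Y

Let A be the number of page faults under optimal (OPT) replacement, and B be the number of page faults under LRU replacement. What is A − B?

Under OPT: F F . F F . . . F F . . . . . . → 6 faults.
Under LRU: F F . F F . . . F F F . . . F . → 8 faults.
A − B = 6 − 8 = -2.

-2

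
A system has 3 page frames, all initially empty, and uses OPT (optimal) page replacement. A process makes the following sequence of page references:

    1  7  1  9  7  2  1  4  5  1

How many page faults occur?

6

1 → fault, frames {1}
7 → fault, frames {1,7}
1 → hit
9 → fault, frames {1,7,9}
7 → hit
2 → fault, evict 9, frames {1,7,2}
1 → hit
4 → fault, evict 2, frames {1,7,4}
5 → fault, evict 4, frames {1,7,5}
1 → hit
Page faults: 6.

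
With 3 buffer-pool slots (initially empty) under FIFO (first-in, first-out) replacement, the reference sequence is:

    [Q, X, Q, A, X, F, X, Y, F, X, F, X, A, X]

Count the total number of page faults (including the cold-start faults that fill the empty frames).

7

Q -> miss, frames {Q}
X -> miss, frames {Q,X}
Q -> hit
A -> miss, frames {Q,X,A}
X -> hit
F -> miss, evict Q, frames {X,A,F}
X -> hit
Y -> miss, evict X, frames {A,F,Y}
F -> hit
X -> miss, evict A, frames {F,Y,X}
F -> hit
X -> hit
A -> miss, evict F, frames {Y,X,A}
X -> hit
Page faults: 7.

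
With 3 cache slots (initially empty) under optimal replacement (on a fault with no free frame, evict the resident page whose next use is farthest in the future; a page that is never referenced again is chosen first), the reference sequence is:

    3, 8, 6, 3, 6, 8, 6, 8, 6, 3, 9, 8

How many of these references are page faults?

4

3 → miss, frames (3)
8 → miss, frames (3 8)
6 → miss, frames (3 8 6)
3 → hit
6 → hit
8 → hit
6 → hit
8 → hit
6 → hit
3 → hit
9 → miss, evict 6, frames (3 8 9)
8 → hit
Page faults: 4.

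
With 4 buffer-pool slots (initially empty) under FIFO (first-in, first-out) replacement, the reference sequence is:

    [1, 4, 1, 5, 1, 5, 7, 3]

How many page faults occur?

5

1 -> fault, frames [1]
4 -> fault, frames [1, 4]
1 -> hit
5 -> fault, frames [1, 4, 5]
1 -> hit
5 -> hit
7 -> fault, frames [1, 4, 5, 7]
3 -> fault, evict 1, frames [4, 5, 7, 3]
Page faults: 5.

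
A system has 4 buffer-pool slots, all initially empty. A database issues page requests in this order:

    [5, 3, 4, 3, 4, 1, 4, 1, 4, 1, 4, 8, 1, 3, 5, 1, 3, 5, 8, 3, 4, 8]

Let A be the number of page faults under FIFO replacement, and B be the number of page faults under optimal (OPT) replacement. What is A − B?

Under FIFO: F F F . . F . . . . . F . . F . F . . . F . → 8 faults.
Under OPT: F F F . . F . . . . . F . . . . . . . . F . → 6 faults.
A − B = 8 − 6 = 2.

2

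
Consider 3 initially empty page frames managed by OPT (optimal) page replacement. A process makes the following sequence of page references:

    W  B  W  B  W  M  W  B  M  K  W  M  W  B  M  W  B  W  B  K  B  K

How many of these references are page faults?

W -> fault, frames {W}
B -> fault, frames {W,B}
W -> hit
B -> hit
W -> hit
M -> fault, frames {W,B,M}
W -> hit
B -> hit
M -> hit
K -> fault, evict B, frames {W,M,K}
W -> hit
M -> hit
W -> hit
B -> fault, evict K, frames {W,M,B}
M -> hit
W -> hit
B -> hit
W -> hit
B -> hit
K -> fault, evict M, frames {W,B,K}
B -> hit
K -> hit
Page faults: 6.

6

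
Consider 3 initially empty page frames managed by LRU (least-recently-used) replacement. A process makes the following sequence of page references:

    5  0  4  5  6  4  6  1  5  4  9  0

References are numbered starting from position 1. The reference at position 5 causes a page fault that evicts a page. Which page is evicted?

0

pos 1: 5: fault, frames [5]
pos 2: 0: fault, frames [5, 0]
pos 3: 4: fault, frames [5, 0, 4]
pos 4: 5: hit
pos 5: 6: fault, evict 0, frames [4, 5, 6]
At position 5, page 0 is evicted.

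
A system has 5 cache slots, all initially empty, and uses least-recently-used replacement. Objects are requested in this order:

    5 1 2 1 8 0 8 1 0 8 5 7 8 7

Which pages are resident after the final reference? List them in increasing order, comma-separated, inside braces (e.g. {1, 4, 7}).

5 → miss, frames (5)
1 → miss, frames (5 1)
2 → miss, frames (5 1 2)
1 → hit
8 → miss, frames (5 2 1 8)
0 → miss, frames (5 2 1 8 0)
8 → hit
1 → hit
0 → hit
8 → hit
5 → hit
7 → miss, evict 2, frames (1 0 8 5 7)
8 → hit
7 → hit

{0, 1, 5, 7, 8}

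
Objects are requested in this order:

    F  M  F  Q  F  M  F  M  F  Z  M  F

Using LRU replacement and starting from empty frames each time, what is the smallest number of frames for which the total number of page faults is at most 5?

3

f=1: 12 faults
f=2: 7 faults
f=3: 4 faults
f=4: 4 faults
Smallest f with faults ≤ 5 is 3.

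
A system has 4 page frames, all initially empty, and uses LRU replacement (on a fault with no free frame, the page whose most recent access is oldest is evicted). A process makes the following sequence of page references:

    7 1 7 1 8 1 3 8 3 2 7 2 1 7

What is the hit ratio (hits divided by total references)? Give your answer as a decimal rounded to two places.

7 -> miss, frames {7}
1 -> miss, frames {7,1}
7 -> hit
1 -> hit
8 -> miss, frames {7,1,8}
1 -> hit
3 -> miss, frames {7,8,1,3}
8 -> hit
3 -> hit
2 -> miss, evict 7, frames {1,8,3,2}
7 -> miss, evict 1, frames {8,3,2,7}
2 -> hit
1 -> miss, evict 8, frames {3,7,2,1}
7 -> hit
Hits: 7 of 14 references → 7/14 = 0.5000.

0.50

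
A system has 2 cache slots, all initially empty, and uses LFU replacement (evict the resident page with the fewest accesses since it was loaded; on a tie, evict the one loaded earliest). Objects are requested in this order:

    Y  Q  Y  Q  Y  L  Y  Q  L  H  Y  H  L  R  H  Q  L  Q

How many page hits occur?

6

Y: miss, frames [Y]
Q: miss, frames [Y, Q]
Y: hit
Q: hit
Y: hit
L: miss, evict Q, frames [Y, L]
Y: hit
Q: miss, evict L, frames [Y, Q]
L: miss, evict Q, frames [Y, L]
H: miss, evict L, frames [Y, H]
Y: hit
H: hit
L: miss, evict H, frames [Y, L]
R: miss, evict L, frames [Y, R]
H: miss, evict R, frames [Y, H]
Q: miss, evict H, frames [Y, Q]
L: miss, evict Q, frames [Y, L]
Q: miss, evict L, frames [Y, Q]
Hits: 6.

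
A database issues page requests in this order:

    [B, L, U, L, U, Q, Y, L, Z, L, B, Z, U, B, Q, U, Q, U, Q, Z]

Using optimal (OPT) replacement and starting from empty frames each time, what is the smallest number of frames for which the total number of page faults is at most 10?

f=1: 20 faults
f=2: 10 faults
f=3: 8 faults
f=4: 7 faults
f=5: 6 faults
f=6: 6 faults
Smallest f with faults ≤ 10 is 2.

2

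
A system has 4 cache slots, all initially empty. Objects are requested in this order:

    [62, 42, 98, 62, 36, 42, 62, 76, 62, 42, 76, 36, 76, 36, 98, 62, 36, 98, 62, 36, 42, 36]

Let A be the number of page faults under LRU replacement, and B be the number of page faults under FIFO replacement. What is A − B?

-1

Under LRU: F F F . F . . F . . . . . . F F . . . . F . → 8 faults.
Under FIFO: F F F . F . . F F F . . . . F . F . . . . . → 9 faults.
A − B = 8 − 9 = -1.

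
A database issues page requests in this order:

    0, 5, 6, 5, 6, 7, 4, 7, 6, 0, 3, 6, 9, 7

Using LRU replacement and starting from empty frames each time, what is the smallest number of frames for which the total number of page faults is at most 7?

f=1: 14 faults
f=2: 11 faults
f=3: 9 faults
f=4: 9 faults
f=5: 7 faults
f=6: 7 faults
f=7: 7 faults
Smallest f with faults ≤ 7 is 5.

5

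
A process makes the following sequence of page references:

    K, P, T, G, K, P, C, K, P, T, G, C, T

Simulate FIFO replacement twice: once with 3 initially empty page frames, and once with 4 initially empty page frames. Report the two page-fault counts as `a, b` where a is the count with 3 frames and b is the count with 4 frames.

3 frames: F F F F F F F . . F F . . → 9 faults.
4 frames: F F F F . . F F F F F F . → 10 faults.
10 > 9: adding a frame increased faults — Belady's anomaly.

9, 10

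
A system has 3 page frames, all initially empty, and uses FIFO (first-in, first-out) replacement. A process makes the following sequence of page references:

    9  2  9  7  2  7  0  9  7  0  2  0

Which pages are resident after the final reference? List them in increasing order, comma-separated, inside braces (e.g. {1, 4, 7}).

{0, 2, 9}

9 -> fault, frames (9)
2 -> fault, frames (9 2)
9 -> hit
7 -> fault, frames (9 2 7)
2 -> hit
7 -> hit
0 -> fault, evict 9, frames (2 7 0)
9 -> fault, evict 2, frames (7 0 9)
7 -> hit
0 -> hit
2 -> fault, evict 7, frames (0 9 2)
0 -> hit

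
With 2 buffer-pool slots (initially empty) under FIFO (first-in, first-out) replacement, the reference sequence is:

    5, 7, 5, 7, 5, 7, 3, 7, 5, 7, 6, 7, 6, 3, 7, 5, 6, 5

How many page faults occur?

10

5 → miss, frames (5)
7 → miss, frames (5 7)
5 → hit
7 → hit
5 → hit
7 → hit
3 → miss, evict 5, frames (7 3)
7 → hit
5 → miss, evict 7, frames (3 5)
7 → miss, evict 3, frames (5 7)
6 → miss, evict 5, frames (7 6)
7 → hit
6 → hit
3 → miss, evict 7, frames (6 3)
7 → miss, evict 6, frames (3 7)
5 → miss, evict 3, frames (7 5)
6 → miss, evict 7, frames (5 6)
5 → hit
Page faults: 10.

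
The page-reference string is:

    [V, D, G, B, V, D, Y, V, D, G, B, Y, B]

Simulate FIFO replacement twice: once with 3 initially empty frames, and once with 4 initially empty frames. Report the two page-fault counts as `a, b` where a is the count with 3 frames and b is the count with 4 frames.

9, 10

3 frames: F F F F F F F . . F F . . → 9 faults.
4 frames: F F F F . . F F F F F F . → 10 faults.
10 > 9: adding a frame increased faults — Belady's anomaly.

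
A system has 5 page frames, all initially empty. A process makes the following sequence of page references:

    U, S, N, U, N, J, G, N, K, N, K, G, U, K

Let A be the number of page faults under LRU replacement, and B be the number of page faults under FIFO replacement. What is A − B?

-1

Under LRU: F F F . . F F . F . . . . . → 6 faults.
Under FIFO: F F F . . F F . F . . . F . → 7 faults.
A − B = 6 − 7 = -1.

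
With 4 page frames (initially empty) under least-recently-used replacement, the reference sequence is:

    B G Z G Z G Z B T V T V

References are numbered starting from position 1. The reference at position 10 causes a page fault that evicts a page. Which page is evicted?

pos 1: B -> fault, frames {B}
pos 2: G -> fault, frames {B,G}
pos 3: Z -> fault, frames {B,G,Z}
pos 4: G -> hit
pos 5: Z -> hit
pos 6: G -> hit
pos 7: Z -> hit
pos 8: B -> hit
pos 9: T -> fault, frames {G,Z,B,T}
pos 10: V -> fault, evict G, frames {Z,B,T,V}
At position 10, page G is evicted.

G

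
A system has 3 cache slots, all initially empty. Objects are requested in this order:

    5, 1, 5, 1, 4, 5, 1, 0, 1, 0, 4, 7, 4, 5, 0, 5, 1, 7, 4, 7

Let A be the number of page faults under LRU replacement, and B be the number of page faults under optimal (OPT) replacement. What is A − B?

Under LRU: F F . . F . . F . . F F . F F . F F F . → 11 faults.
Under OPT: F F . . F . . F . . . F . F . . F . F . → 8 faults.
A − B = 11 − 8 = 3.

3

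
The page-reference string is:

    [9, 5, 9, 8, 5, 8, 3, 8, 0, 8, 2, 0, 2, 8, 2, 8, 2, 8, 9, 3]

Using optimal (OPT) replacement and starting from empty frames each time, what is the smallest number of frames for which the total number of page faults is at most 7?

f=1: 20 faults
f=2: 9 faults
f=3: 8 faults
f=4: 7 faults
f=5: 6 faults
f=6: 6 faults
Smallest f with faults ≤ 7 is 4.

4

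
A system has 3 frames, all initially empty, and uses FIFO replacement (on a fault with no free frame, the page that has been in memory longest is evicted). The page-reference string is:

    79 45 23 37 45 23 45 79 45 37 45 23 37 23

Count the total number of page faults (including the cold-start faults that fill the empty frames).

79 → miss, frames (79)
45 → miss, frames (79 45)
23 → miss, frames (79 45 23)
37 → miss, evict 79, frames (45 23 37)
45 → hit
23 → hit
45 → hit
79 → miss, evict 45, frames (23 37 79)
45 → miss, evict 23, frames (37 79 45)
37 → hit
45 → hit
23 → miss, evict 37, frames (79 45 23)
37 → miss, evict 79, frames (45 23 37)
23 → hit
Page faults: 8.

8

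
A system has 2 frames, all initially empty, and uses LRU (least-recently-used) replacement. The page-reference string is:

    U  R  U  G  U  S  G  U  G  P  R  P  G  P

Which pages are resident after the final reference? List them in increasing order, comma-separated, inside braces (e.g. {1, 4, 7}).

{G, P}

U → miss, frames (U)
R → miss, frames (U R)
U → hit
G → miss, evict R, frames (U G)
U → hit
S → miss, evict G, frames (U S)
G → miss, evict U, frames (S G)
U → miss, evict S, frames (G U)
G → hit
P → miss, evict U, frames (G P)
R → miss, evict G, frames (P R)
P → hit
G → miss, evict R, frames (P G)
P → hit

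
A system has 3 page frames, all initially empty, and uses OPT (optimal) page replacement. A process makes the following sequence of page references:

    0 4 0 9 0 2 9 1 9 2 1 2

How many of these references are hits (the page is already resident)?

0 -> miss, frames {0}
4 -> miss, frames {0,4}
0 -> hit
9 -> miss, frames {0,4,9}
0 -> hit
2 -> miss, evict 4, frames {0,9,2}
9 -> hit
1 -> miss, evict 0, frames {9,2,1}
9 -> hit
2 -> hit
1 -> hit
2 -> hit
Hits: 7.

7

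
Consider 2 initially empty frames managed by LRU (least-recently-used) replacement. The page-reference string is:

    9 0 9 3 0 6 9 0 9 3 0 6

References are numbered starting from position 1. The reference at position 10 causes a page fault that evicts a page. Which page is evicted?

0

pos 1: 9: fault, frames [9]
pos 2: 0: fault, frames [9, 0]
pos 3: 9: hit
pos 4: 3: fault, evict 0, frames [9, 3]
pos 5: 0: fault, evict 9, frames [3, 0]
pos 6: 6: fault, evict 3, frames [0, 6]
pos 7: 9: fault, evict 0, frames [6, 9]
pos 8: 0: fault, evict 6, frames [9, 0]
pos 9: 9: hit
pos 10: 3: fault, evict 0, frames [9, 3]
At position 10, page 0 is evicted.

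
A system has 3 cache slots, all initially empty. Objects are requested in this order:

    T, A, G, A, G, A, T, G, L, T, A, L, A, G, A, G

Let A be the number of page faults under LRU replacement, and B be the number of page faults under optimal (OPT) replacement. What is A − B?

1

Under LRU: F F F . . . . . F . F . . F . . → 6 faults.
Under OPT: F F F . . . . . F . . . . F . . → 5 faults.
A − B = 6 − 5 = 1.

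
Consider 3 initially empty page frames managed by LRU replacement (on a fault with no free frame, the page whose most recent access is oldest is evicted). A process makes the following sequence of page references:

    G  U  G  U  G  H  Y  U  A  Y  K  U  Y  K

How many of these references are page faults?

G → fault, frames (G)
U → fault, frames (G U)
G → hit
U → hit
G → hit
H → fault, frames (U G H)
Y → fault, evict U, frames (G H Y)
U → fault, evict G, frames (H Y U)
A → fault, evict H, frames (Y U A)
Y → hit
K → fault, evict U, frames (A Y K)
U → fault, evict A, frames (Y K U)
Y → hit
K → hit
Page faults: 8.

8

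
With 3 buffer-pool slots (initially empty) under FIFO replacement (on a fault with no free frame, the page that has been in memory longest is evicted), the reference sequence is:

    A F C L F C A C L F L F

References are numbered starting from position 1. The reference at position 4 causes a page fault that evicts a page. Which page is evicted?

pos 1: A -> fault, frames (A)
pos 2: F -> fault, frames (A F)
pos 3: C -> fault, frames (A F C)
pos 4: L -> fault, evict A, frames (F C L)
At position 4, page A is evicted.

A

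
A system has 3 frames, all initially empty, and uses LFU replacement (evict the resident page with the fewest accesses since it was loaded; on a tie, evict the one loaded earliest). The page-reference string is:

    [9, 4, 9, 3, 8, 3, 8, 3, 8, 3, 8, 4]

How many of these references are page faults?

5

9: fault, frames [9]
4: fault, frames [9, 4]
9: hit
3: fault, frames [9, 4, 3]
8: fault, evict 4, frames [9, 3, 8]
3: hit
8: hit
3: hit
8: hit
3: hit
8: hit
4: fault, evict 9, frames [3, 8, 4]
Page faults: 5.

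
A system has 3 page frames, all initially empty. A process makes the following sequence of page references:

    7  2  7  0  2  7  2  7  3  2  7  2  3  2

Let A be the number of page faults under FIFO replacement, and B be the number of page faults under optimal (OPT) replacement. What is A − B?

2

Under FIFO: F F . F . . . . F . F F . . → 6 faults.
Under OPT: F F . F . . . . F . . . . . → 4 faults.
A − B = 6 − 4 = 2.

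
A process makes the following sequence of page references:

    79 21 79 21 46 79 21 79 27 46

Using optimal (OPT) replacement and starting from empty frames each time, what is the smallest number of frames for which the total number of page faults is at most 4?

3

f=1: 10 faults
f=2: 6 faults
f=3: 4 faults
f=4: 4 faults
Smallest f with faults ≤ 4 is 3.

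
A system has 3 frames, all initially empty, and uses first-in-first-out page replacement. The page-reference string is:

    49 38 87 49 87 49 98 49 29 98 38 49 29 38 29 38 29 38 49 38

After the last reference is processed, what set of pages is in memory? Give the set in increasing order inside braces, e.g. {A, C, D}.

{29, 38, 49}

49 → fault, frames (49)
38 → fault, frames (49 38)
87 → fault, frames (49 38 87)
49 → hit
87 → hit
49 → hit
98 → fault, evict 49, frames (38 87 98)
49 → fault, evict 38, frames (87 98 49)
29 → fault, evict 87, frames (98 49 29)
98 → hit
38 → fault, evict 98, frames (49 29 38)
49 → hit
29 → hit
38 → hit
29 → hit
38 → hit
29 → hit
38 → hit
49 → hit
38 → hit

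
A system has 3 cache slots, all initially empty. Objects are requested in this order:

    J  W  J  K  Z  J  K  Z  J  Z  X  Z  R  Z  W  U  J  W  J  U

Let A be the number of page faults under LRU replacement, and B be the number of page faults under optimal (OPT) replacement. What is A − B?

Under LRU: F F . F F . . . . . F . F . F F F . . . → 9 faults.
Under OPT: F F . F F . . . . . F . F . F F . . . . → 8 faults.
A − B = 9 − 8 = 1.

1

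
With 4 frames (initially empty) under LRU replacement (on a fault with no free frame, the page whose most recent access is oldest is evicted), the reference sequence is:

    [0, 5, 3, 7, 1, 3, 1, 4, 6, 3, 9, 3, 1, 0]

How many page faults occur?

0: fault, frames [0]
5: fault, frames [0, 5]
3: fault, frames [0, 5, 3]
7: fault, frames [0, 5, 3, 7]
1: fault, evict 0, frames [5, 3, 7, 1]
3: hit
1: hit
4: fault, evict 5, frames [7, 3, 1, 4]
6: fault, evict 7, frames [3, 1, 4, 6]
3: hit
9: fault, evict 1, frames [4, 6, 3, 9]
3: hit
1: fault, evict 4, frames [6, 9, 3, 1]
0: fault, evict 6, frames [9, 3, 1, 0]
Page faults: 10.

10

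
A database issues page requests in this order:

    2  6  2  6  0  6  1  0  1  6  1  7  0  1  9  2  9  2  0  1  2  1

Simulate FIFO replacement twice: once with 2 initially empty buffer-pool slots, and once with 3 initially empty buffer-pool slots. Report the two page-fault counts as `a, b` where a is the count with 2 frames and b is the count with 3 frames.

2 frames: F F . . F . F . . F . F F F F F . . F F F . → 13 faults.
3 frames: F F . . F . F . . . . F . . F F . . F F . . → 9 faults.
9 < 13: adding a frame reduced faults, as is typical.

13, 9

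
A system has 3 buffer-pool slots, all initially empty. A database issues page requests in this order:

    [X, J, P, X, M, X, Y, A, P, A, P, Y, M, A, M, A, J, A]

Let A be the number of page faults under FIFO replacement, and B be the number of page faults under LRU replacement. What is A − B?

Under FIFO: F F F . F F F F F . . . F . . . F F → 11 faults.
Under LRU: F F F . F . F F F . . . F F . . F . → 10 faults.
A − B = 11 − 10 = 1.

1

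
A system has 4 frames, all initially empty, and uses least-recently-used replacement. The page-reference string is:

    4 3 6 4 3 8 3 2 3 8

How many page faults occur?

5

4: fault, frames {4}
3: fault, frames {4,3}
6: fault, frames {4,3,6}
4: hit
3: hit
8: fault, frames {6,4,3,8}
3: hit
2: fault, evict 6, frames {4,8,3,2}
3: hit
8: hit
Page faults: 5.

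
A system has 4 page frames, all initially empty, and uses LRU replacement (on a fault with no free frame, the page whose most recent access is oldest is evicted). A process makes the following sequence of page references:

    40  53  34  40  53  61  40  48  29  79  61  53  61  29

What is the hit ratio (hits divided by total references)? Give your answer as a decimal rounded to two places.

0.36

40 → fault, frames [40]
53 → fault, frames [40, 53]
34 → fault, frames [40, 53, 34]
40 → hit
53 → hit
61 → fault, frames [34, 40, 53, 61]
40 → hit
48 → fault, evict 34, frames [53, 61, 40, 48]
29 → fault, evict 53, frames [61, 40, 48, 29]
79 → fault, evict 61, frames [40, 48, 29, 79]
61 → fault, evict 40, frames [48, 29, 79, 61]
53 → fault, evict 48, frames [29, 79, 61, 53]
61 → hit
29 → hit
Hits: 5 of 14 references → 5/14 = 0.3571.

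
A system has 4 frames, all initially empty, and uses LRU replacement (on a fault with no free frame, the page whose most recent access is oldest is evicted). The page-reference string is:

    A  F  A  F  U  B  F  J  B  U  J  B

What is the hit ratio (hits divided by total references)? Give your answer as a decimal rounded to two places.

A → fault, frames [A]
F → fault, frames [A, F]
A → hit
F → hit
U → fault, frames [A, F, U]
B → fault, frames [A, F, U, B]
F → hit
J → fault, evict A, frames [U, B, F, J]
B → hit
U → hit
J → hit
B → hit
Hits: 7 of 12 references → 7/12 = 0.5833.

0.58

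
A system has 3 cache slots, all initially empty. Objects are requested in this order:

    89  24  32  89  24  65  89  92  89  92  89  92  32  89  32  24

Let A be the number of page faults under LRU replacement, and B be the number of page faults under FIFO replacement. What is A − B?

Under LRU: F F F . . F . F . . . . F . . F → 7 faults.
Under FIFO: F F F . . F F F . . . . F . . F → 8 faults.
A − B = 7 − 8 = -1.

-1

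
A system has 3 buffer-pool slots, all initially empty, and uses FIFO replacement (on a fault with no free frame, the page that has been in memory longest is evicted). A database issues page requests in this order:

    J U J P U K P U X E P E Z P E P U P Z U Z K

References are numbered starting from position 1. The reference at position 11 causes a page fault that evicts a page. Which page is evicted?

K

pos 1: J -> miss, frames (J)
pos 2: U -> miss, frames (J U)
pos 3: J -> hit
pos 4: P -> miss, frames (J U P)
pos 5: U -> hit
pos 6: K -> miss, evict J, frames (U P K)
pos 7: P -> hit
pos 8: U -> hit
pos 9: X -> miss, evict U, frames (P K X)
pos 10: E -> miss, evict P, frames (K X E)
pos 11: P -> miss, evict K, frames (X E P)
At position 11, page K is evicted.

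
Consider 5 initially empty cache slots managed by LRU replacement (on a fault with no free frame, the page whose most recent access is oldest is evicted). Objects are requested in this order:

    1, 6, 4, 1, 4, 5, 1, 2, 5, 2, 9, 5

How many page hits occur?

1 -> miss, frames {1}
6 -> miss, frames {1,6}
4 -> miss, frames {1,6,4}
1 -> hit
4 -> hit
5 -> miss, frames {6,1,4,5}
1 -> hit
2 -> miss, frames {6,4,5,1,2}
5 -> hit
2 -> hit
9 -> miss, evict 6, frames {4,1,5,2,9}
5 -> hit
Hits: 6.

6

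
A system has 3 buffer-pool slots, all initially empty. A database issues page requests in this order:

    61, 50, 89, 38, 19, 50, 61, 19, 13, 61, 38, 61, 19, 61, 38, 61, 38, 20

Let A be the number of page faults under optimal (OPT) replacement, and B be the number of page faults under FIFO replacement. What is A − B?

-4

Under OPT: F F F F F . . . F . F . . . . . . F → 8 faults.
Under FIFO: F F F F F F F . F . F . F F . . . F → 12 faults.
A − B = 8 − 12 = -4.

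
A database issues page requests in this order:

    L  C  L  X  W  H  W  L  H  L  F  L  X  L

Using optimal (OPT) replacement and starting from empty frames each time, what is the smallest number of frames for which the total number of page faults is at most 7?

3

f=1: 14 faults
f=2: 8 faults
f=3: 7 faults
f=4: 6 faults
f=5: 6 faults
f=6: 6 faults
Smallest f with faults ≤ 7 is 3.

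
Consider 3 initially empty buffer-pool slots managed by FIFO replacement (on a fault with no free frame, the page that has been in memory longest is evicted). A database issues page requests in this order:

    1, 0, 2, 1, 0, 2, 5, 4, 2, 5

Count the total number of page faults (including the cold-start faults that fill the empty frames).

1 -> miss, frames {1}
0 -> miss, frames {1,0}
2 -> miss, frames {1,0,2}
1 -> hit
0 -> hit
2 -> hit
5 -> miss, evict 1, frames {0,2,5}
4 -> miss, evict 0, frames {2,5,4}
2 -> hit
5 -> hit
Page faults: 5.

5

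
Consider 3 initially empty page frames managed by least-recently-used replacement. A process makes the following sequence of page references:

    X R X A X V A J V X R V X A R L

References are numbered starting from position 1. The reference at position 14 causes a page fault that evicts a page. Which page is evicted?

pos 1: X → miss, frames [X]
pos 2: R → miss, frames [X, R]
pos 3: X → hit
pos 4: A → miss, frames [R, X, A]
pos 5: X → hit
pos 6: V → miss, evict R, frames [A, X, V]
pos 7: A → hit
pos 8: J → miss, evict X, frames [V, A, J]
pos 9: V → hit
pos 10: X → miss, evict A, frames [J, V, X]
pos 11: R → miss, evict J, frames [V, X, R]
pos 12: V → hit
pos 13: X → hit
pos 14: A → miss, evict R, frames [V, X, A]
At position 14, page R is evicted.

R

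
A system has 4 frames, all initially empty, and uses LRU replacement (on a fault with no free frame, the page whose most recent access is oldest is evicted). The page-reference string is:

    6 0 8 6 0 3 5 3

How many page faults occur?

6 -> miss, frames {6}
0 -> miss, frames {6,0}
8 -> miss, frames {6,0,8}
6 -> hit
0 -> hit
3 -> miss, frames {8,6,0,3}
5 -> miss, evict 8, frames {6,0,3,5}
3 -> hit
Page faults: 5.

5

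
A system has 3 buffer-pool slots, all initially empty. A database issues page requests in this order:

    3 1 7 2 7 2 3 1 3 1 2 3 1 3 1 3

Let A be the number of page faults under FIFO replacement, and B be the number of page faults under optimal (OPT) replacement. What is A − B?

Under FIFO: F F F F . . F F . . . . . . . . → 6 faults.
Under OPT: F F F F . . . F . . . . . . . . → 5 faults.
A − B = 6 − 5 = 1.

1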